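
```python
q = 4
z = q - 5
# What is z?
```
Trace:
  q=4
  q=4, z=-1

Final answer: -1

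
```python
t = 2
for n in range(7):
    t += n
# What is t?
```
Trace:
  t=2
  t=2, n=0
  t=3, n=1
  t=5, n=2
  t=8, n=3
  t=12, n=4
  t=17, n=5
  t=23, n=6

Final answer: 23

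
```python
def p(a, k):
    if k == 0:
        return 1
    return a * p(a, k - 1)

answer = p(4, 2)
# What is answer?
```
Call trace:
p(a=4, k=2)
  p(a=4, k=1)
    p(a=4, k=0)
    -> return 1
  -> return 4
-> return 16

Final answer: 16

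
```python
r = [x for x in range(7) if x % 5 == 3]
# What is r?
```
Trace:
  x=0
  x=1
  x=2
  x=3
  x=4
  x=5
  x=6
  r=[3]

Final answer: [3]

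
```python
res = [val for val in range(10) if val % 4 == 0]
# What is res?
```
Trace:
  val=0
  val=1
  val=2
  val=3
  val=4
  val=5
  val=6
  val=7
  val=8
  val=9
  res=[0, 4, 8]

Final answer: [0, 4, 8]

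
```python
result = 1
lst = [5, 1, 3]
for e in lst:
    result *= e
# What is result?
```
Trace:
  result=1
  result=5, e=5
  result=5, e=1
  result=15, e=3

Final answer: 15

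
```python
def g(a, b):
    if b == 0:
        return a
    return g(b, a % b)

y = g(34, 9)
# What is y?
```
Call trace:
g(a=34, b=9)
  g(a=9, b=7)
    g(a=7, b=2)
      g(a=2, b=1)
        g(a=1, b=0)
        -> return 1
      -> return 1
    -> return 1
  -> return 1
-> return 1

Final answer: 1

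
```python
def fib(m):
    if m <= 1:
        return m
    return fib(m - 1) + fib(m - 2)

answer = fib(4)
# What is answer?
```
Call trace (a repeated sub-call is expanded the first time; later identical calls just restate its return value):
fib(m=4)
  fib(m=3)
    fib(m=2)
      fib(m=1)
      -> return 1
      fib(m=0)
      -> return 0
    -> return 1
    fib(m=1)
    -> return 1
  -> return 2
  fib(m=2) -> return 1  (same call as traced above)
-> return 3

Final answer: 3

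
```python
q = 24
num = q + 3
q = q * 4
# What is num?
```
Trace:
  q=24
  q=24, num=27
  q=96, num=27

Final answer: 27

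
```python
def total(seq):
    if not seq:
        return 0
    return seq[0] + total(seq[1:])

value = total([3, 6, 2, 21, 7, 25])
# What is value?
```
Call trace:
total(seq=[3, 6, 2, 21, 7, 25])
  total(seq=[6, 2, 21, 7, 25])
    total(seq=[2, 21, 7, 25])
      total(seq=[21, 7, 25])
        total(seq=[7, 25])
          total(seq=[25])
            total(seq=[])
            -> return 0
          -> return 25
        -> return 32
      -> return 53
    -> return 55
  -> return 61
-> return 64

Final answer: 64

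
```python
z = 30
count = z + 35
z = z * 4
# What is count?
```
Trace:
  z=30
  z=30, count=65
  z=120, count=65

Final answer: 65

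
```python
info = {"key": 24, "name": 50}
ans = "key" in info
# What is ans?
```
Trace:
  info={'key': 24, 'name': 50}
  info={'key': 24, 'name': 50}, ans=True

Final answer: True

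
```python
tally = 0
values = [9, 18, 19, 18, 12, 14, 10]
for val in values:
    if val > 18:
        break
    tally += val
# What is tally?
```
Trace:
  tally=0
  tally=9, val=9
  tally=27, val=18
  tally=27, val=19

Final answer: 27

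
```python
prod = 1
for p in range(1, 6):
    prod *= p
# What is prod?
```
Trace:
  prod=1
  prod=1, p=1
  prod=2, p=2
  prod=6, p=3
  prod=24, p=4
  prod=120, p=5

Final answer: 120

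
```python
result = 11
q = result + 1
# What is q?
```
Trace:
  result=11
  result=11, q=12

Final answer: 12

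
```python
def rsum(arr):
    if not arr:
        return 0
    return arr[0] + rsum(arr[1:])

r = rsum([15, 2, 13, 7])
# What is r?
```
Call trace:
rsum(arr=[15, 2, 13, 7])
  rsum(arr=[2, 13, 7])
    rsum(arr=[13, 7])
      rsum(arr=[7])
        rsum(arr=[])
        -> return 0
      -> return 7
    -> return 20
  -> return 22
-> return 37

Final answer: 37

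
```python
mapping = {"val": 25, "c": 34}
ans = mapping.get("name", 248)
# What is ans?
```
Trace:
  mapping={'val': 25, 'c': 34}
  mapping={'val': 25, 'c': 34}, ans=248

Final answer: 248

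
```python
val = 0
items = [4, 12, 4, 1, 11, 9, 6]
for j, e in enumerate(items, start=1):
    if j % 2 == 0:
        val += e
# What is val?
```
Trace:
  val=0
  val=0, j=1, e=4
  val=12, j=2, e=12
  val=12, j=3, e=4
  val=13, j=4, e=1
  val=13, j=5, e=11
  val=22, j=6, e=9
  val=22, j=7, e=6

Final answer: 22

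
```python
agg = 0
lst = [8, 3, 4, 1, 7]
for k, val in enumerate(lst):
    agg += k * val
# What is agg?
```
Trace:
  agg=0
  agg=0, k=0, val=8
  agg=3, k=1, val=3
  agg=11, k=2, val=4
  agg=14, k=3, val=1
  agg=42, k=4, val=7

Final answer: 42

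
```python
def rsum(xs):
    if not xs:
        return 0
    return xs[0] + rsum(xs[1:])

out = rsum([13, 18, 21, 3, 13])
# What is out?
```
Call trace:
rsum(xs=[13, 18, 21, 3, 13])
  rsum(xs=[18, 21, 3, 13])
    rsum(xs=[21, 3, 13])
      rsum(xs=[3, 13])
        rsum(xs=[13])
          rsum(xs=[])
          -> return 0
        -> return 13
      -> return 16
    -> return 37
  -> return 55
-> return 68

Final answer: 68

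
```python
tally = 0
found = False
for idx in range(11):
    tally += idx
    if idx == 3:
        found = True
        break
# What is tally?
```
Trace:
  tally=0
  tally=0, found=False
  tally=0, found=False, idx=0
  tally=1, found=False, idx=1
  tally=3, found=False, idx=2
  tally=6, found=True, idx=3

Final answer: 6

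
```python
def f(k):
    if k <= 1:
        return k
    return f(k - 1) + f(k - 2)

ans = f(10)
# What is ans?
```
Call trace (a repeated sub-call is expanded the first time; later identical calls just restate its return value):
f(k=10)
  f(k=9)
    f(k=8)
      f(k=7)
        f(k=6)
          f(k=5)
            f(k=4)
              f(k=3)
                f(k=2)
                  f(k=1)
                  -> return 1
                  f(k=0)
                  -> return 0
                -> return 1
                f(k=1)
                -> return 1
              -> return 2
              f(k=2) -> return 1  (same call as traced above)
            -> return 3
            f(k=3) -> return 2  (same call as traced above)
          -> return 5
          f(k=4) -> return 3  (same call as traced above)
        -> return 8
        f(k=5) -> return 5  (same call as traced above)
      -> return 13
      f(k=6) -> return 8  (same call as traced above)
    -> return 21
    f(k=7) -> return 13  (same call as traced above)
  -> return 34
  f(k=8) -> return 21  (same call as traced above)
-> return 55

Final answer: 55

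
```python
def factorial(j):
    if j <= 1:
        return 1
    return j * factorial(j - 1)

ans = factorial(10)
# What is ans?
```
Call trace:
factorial(j=10)
  factorial(j=9)
    factorial(j=8)
      factorial(j=7)
        factorial(j=6)
          factorial(j=5)
            factorial(j=4)
              factorial(j=3)
                factorial(j=2)
                  factorial(j=1)
                  -> return 1
                -> return 2
              -> return 6
            -> return 24
          -> return 120
        -> return 720
      -> return 5040
    -> return 40320
  -> return 362880
-> return 3628800

Final answer: 3628800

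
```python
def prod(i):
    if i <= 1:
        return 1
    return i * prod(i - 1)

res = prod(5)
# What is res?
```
Call trace:
prod(i=5)
  prod(i=4)
    prod(i=3)
      prod(i=2)
        prod(i=1)
        -> return 1
      -> return 2
    -> return 6
  -> return 24
-> return 120

Final answer: 120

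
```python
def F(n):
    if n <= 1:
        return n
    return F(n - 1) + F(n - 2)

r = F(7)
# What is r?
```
Call trace (a repeated sub-call is expanded the first time; later identical calls just restate its return value):
F(n=7)
  F(n=6)
    F(n=5)
      F(n=4)
        F(n=3)
          F(n=2)
            F(n=1)
            -> return 1
            F(n=0)
            -> return 0
          -> return 1
          F(n=1)
          -> return 1
        -> return 2
        F(n=2) -> return 1  (same call as traced above)
      -> return 3
      F(n=3) -> return 2  (same call as traced above)
    -> return 5
    F(n=4) -> return 3  (same call as traced above)
  -> return 8
  F(n=5) -> return 5  (same call as traced above)
-> return 13

Final answer: 13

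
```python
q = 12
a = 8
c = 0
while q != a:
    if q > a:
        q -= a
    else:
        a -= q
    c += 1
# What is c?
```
Trace:
  q=12
  q=12, a=8
  q=12, a=8, c=0
  q=4, a=8, c=1
  q=4, a=4, c=2

Final answer: 2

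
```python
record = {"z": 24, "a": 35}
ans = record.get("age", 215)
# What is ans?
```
Trace:
  record={'z': 24, 'a': 35}
  record={'z': 24, 'a': 35}, ans=215

Final answer: 215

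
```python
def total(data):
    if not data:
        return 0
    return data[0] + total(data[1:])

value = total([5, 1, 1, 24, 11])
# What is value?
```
Call trace:
total(data=[5, 1, 1, 24, 11])
  total(data=[1, 1, 24, 11])
    total(data=[1, 24, 11])
      total(data=[24, 11])
        total(data=[11])
          total(data=[])
          -> return 0
        -> return 11
      -> return 35
    -> return 36
  -> return 37
-> return 42

Final answer: 42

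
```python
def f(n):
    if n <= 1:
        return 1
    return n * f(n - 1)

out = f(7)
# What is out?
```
Call trace:
f(n=7)
  f(n=6)
    f(n=5)
      f(n=4)
        f(n=3)
          f(n=2)
            f(n=1)
            -> return 1
          -> return 2
        -> return 6
      -> return 24
    -> return 120
  -> return 720
-> return 5040

Final answer: 5040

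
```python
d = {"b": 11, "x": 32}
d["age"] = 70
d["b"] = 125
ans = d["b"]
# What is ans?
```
Trace:
  d={'b': 11, 'x': 32}
  d={'b': 11, 'x': 32, 'age': 70}
  d={'b': 125, 'x': 32, 'age': 70}
  d={'b': 125, 'x': 32, 'age': 70}, ans=125

Final answer: 125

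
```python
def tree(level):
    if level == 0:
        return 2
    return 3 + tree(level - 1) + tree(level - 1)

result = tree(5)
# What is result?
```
Call trace (a repeated sub-call is expanded the first time; later identical calls just restate its return value):
tree(level=5)
  tree(level=4)
    tree(level=3)
      tree(level=2)
        tree(level=1)
          tree(level=0)
          -> return 2
          tree(level=0)
          -> return 2
        -> return 7
        tree(level=1) -> return 7  (same call as traced above)
      -> return 17
      tree(level=2) -> return 17  (same call as traced above)
    -> return 37
    tree(level=3) -> return 37  (same call as traced above)
  -> return 77
  tree(level=4) -> return 77  (same call as traced above)
-> return 157

Final answer: 157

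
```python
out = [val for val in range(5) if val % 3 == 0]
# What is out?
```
Trace:
  val=0
  val=1
  val=2
  val=3
  val=4
  out=[0, 3]

Final answer: [0, 3]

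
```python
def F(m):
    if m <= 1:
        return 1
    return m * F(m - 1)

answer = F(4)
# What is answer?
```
Call trace:
F(m=4)
  F(m=3)
    F(m=2)
      F(m=1)
      -> return 1
    -> return 2
  -> return 6
-> return 24

Final answer: 24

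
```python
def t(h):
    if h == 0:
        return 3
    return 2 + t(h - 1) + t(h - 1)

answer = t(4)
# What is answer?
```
Call trace (a repeated sub-call is expanded the first time; later identical calls just restate its return value):
t(h=4)
  t(h=3)
    t(h=2)
      t(h=1)
        t(h=0)
        -> return 3
        t(h=0)
        -> return 3
      -> return 8
      t(h=1) -> return 8  (same call as traced above)
    -> return 18
    t(h=2) -> return 18  (same call as traced above)
  -> return 38
  t(h=3) -> return 38  (same call as traced above)
-> return 78

Final answer: 78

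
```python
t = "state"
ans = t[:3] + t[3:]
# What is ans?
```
Trace:
  t='state'
  t='state', ans='state'

Final answer: 'state'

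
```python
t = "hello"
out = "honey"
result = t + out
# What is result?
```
Trace:
  t='hello'
  t='hello', out='honey'
  t='hello', out='honey', result='hellohoney'

Final answer: 'hellohoney'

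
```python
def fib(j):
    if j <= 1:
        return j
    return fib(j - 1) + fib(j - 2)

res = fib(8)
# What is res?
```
Call trace (a repeated sub-call is expanded the first time; later identical calls just restate its return value):
fib(j=8)
  fib(j=7)
    fib(j=6)
      fib(j=5)
        fib(j=4)
          fib(j=3)
            fib(j=2)
              fib(j=1)
              -> return 1
              fib(j=0)
              -> return 0
            -> return 1
            fib(j=1)
            -> return 1
          -> return 2
          fib(j=2) -> return 1  (same call as traced above)
        -> return 3
        fib(j=3) -> return 2  (same call as traced above)
      -> return 5
      fib(j=4) -> return 3  (same call as traced above)
    -> return 8
    fib(j=5) -> return 5  (same call as traced above)
  -> return 13
  fib(j=6) -> return 8  (same call as traced above)
-> return 21

Final answer: 21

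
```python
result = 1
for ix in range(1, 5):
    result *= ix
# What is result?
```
Trace:
  result=1
  result=1, ix=1
  result=2, ix=2
  result=6, ix=3
  result=24, ix=4

Final answer: 24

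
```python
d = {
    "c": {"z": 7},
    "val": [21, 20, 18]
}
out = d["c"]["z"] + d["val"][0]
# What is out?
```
Trace:
  d={'c': {'z': 7}, 'val': [21, 20, 18]}
  d={'c': {'z': 7}, 'val': [21, 20, 18]}, out=28

Final answer: 28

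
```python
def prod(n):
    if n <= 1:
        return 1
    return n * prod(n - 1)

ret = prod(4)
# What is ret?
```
Call trace:
prod(n=4)
  prod(n=3)
    prod(n=2)
      prod(n=1)
      -> return 1
    -> return 2
  -> return 6
-> return 24

Final answer: 24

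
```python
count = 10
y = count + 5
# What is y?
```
Trace:
  count=10
  count=10, y=15

Final answer: 15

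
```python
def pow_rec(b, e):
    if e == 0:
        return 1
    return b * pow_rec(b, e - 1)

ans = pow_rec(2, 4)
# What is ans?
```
Call trace:
pow_rec(b=2, e=4)
  pow_rec(b=2, e=3)
    pow_rec(b=2, e=2)
      pow_rec(b=2, e=1)
        pow_rec(b=2, e=0)
        -> return 1
      -> return 2
    -> return 4
  -> return 8
-> return 16

Final answer: 16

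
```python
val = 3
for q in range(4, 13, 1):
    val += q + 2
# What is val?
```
Trace:
  val=3
  val=9, q=4
  val=16, q=5
  val=24, q=6
  val=33, q=7
  val=43, q=8
  val=54, q=9
  val=66, q=10
  val=79, q=11
  val=93, q=12

Final answer: 93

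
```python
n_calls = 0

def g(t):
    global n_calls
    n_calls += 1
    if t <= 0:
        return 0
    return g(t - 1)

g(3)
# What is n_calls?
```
Call trace:
g(t=3)
  g(t=2)
    g(t=1)
      g(t=0)
      -> return 0
    -> return 0
  -> return 0
-> return 0

n_calls is incremented once per call. g is entered once for each t = 3, 2, 1, 0 (the t <= 0 call returns without recursing), i.e. 3 + 1 calls.
n_calls = 4

Final answer: 4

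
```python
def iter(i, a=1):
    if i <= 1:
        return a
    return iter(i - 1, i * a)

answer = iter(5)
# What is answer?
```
Call trace:
iter(i=5, a=1)
  iter(i=4, a=5)
    iter(i=3, a=20)
      iter(i=2, a=60)
        iter(i=1, a=120)
        -> return 120
      -> return 120
    -> return 120
  -> return 120
-> return 120

Final answer: 120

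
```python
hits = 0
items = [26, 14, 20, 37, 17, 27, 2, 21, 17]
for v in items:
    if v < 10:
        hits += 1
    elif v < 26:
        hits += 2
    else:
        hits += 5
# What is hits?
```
Trace:
  hits=0
  hits=5, v=26
  hits=7, v=14
  hits=9, v=20
  hits=14, v=37
  hits=16, v=17
  hits=21, v=27
  hits=22, v=2
  hits=24, v=21
  hits=26, v=17

Final answer: 26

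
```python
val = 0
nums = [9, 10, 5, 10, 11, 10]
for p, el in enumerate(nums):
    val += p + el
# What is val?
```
Trace:
  val=0
  val=9, p=0, el=9
  val=20, p=1, el=10
  val=27, p=2, el=5
  val=40, p=3, el=10
  val=55, p=4, el=11
  val=70, p=5, el=10

Final answer: 70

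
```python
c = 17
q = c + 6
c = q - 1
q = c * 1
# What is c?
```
Trace:
  c=17
  c=17, q=23
  c=22, q=23
  c=22, q=22

Final answer: 22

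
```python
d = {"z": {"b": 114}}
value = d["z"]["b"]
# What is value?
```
Trace:
  d={'z': {'b': 114}}
  d={'z': {'b': 114}}, value=114

Final answer: 114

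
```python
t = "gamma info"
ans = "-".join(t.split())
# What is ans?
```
Trace:
  t='gamma info'
  t='gamma info', ans='gamma-info'

Final answer: 'gamma-info'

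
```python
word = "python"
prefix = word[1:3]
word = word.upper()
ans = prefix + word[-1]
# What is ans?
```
Trace:
  word='python'
  word='python', prefix='yt'
  word='PYTHON', prefix='yt'
  word='PYTHON', prefix='yt', ans='ytN'

Final answer: 'ytN'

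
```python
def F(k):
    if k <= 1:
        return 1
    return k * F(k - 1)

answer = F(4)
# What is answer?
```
Call trace:
F(k=4)
  F(k=3)
    F(k=2)
      F(k=1)
      -> return 1
    -> return 2
  -> return 6
-> return 24

Final answer: 24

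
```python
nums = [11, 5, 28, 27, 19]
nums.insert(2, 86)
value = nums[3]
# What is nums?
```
Trace:
  nums=[11, 5, 28, 27, 19]
  nums=[11, 5, 86, 28, 27, 19]
  nums=[11, 5, 86, 28, 27, 19], value=28

Final answer: [11, 5, 86, 28, 27, 19]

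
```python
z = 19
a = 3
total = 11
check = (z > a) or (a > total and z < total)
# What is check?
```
Trace:
  z=19
  z=19, a=3
  z=19, a=3, total=11
  z=19, a=3, total=11, check=True

Final answer: True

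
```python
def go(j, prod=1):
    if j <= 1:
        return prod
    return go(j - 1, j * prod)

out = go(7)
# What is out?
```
Call trace:
go(j=7, prod=1)
  go(j=6, prod=7)
    go(j=5, prod=42)
      go(j=4, prod=210)
        go(j=3, prod=840)
          go(j=2, prod=2520)
            go(j=1, prod=5040)
            -> return 5040
          -> return 5040
        -> return 5040
      -> return 5040
    -> return 5040
  -> return 5040
-> return 5040

Final answer: 5040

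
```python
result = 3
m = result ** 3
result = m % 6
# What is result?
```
Trace:
  result=3
  result=3, m=27
  result=3, m=27

Final answer: 3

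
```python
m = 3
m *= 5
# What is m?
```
Trace:
  m=3
  m=15

Final answer: 15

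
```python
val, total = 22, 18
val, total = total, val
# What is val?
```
Trace:
  val=22, total=18
  val=18, total=22

Final answer: 18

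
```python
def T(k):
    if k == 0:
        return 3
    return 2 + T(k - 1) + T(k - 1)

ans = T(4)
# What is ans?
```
Call trace (a repeated sub-call is expanded the first time; later identical calls just restate its return value):
T(k=4)
  T(k=3)
    T(k=2)
      T(k=1)
        T(k=0)
        -> return 3
        T(k=0)
        -> return 3
      -> return 8
      T(k=1) -> return 8  (same call as traced above)
    -> return 18
    T(k=2) -> return 18  (same call as traced above)
  -> return 38
  T(k=3) -> return 38  (same call as traced above)
-> return 78

Final answer: 78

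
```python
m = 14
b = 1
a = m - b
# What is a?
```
Trace:
  m=14
  m=14, b=1
  m=14, b=1, a=13

Final answer: 13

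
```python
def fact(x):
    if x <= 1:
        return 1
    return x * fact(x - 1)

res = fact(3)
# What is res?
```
Call trace:
fact(x=3)
  fact(x=2)
    fact(x=1)
    -> return 1
  -> return 2
-> return 6

Final answer: 6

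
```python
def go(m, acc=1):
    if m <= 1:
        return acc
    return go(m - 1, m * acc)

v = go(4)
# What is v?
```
Call trace:
go(m=4, acc=1)
  go(m=3, acc=4)
    go(m=2, acc=12)
      go(m=1, acc=24)
      -> return 24
    -> return 24
  -> return 24
-> return 24

Final answer: 24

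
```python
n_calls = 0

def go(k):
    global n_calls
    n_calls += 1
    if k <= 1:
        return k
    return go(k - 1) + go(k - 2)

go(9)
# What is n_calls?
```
Call trace (a repeated sub-call is expanded the first time; later identical calls just restate its return value):
go(k=9)
  go(k=8)
    go(k=7)
      go(k=6)
        go(k=5)
          go(k=4)
            go(k=3)
              go(k=2)
                go(k=1)
                -> return 1
                go(k=0)
                -> return 0
              -> return 1
              go(k=1)
              -> return 1
            -> return 2
            go(k=2) -> return 1  (same call as traced above)
          -> return 3
          go(k=3) -> return 2  (same call as traced above)
        -> return 5
        go(k=4) -> return 3  (same call as traced above)
      -> return 8
      go(k=5) -> return 5  (same call as traced above)
    -> return 13
    go(k=6) -> return 8  (same call as traced above)
  -> return 21
  go(k=7) -> return 13  (same call as traced above)
-> return 34

n_calls is incremented once per call, so count the calls in each subtree. Let C(k) = number of calls made by go(k).
C(0) = C(1) = 1 (base case, no recursion); C(k) = 1 + C(k - 1) + C(k - 2) otherwise.
C(2) = 1 + C(1) + C(0) = 1 + 1 + 1 = 3
C(3) = 1 + C(2) + C(1) = 1 + 3 + 1 = 5
C(4) = 1 + C(3) + C(2) = 1 + 5 + 3 = 9
C(5) = 1 + C(4) + C(3) = 1 + 9 + 5 = 15
C(6) = 1 + C(5) + C(4) = 1 + 15 + 9 = 25
C(7) = 1 + C(6) + C(5) = 1 + 25 + 15 = 41
C(8) = 1 + C(7) + C(6) = 1 + 41 + 25 = 67
C(9) = 1 + C(8) + C(7) = 1 + 67 + 41 = 109
n_calls = C(9) = 109

Final answer: 109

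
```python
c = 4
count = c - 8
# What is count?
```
Trace:
  c=4
  c=4, count=-4

Final answer: -4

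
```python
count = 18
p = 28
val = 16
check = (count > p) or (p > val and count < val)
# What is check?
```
Trace:
  count=18
  count=18, p=28
  count=18, p=28, val=16
  count=18, p=28, val=16, check=False

Final answer: False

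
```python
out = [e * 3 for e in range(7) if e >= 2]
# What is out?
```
Trace:
  e=0
  e=1
  e=2
  e=3
  e=4
  e=5
  e=6
  out=[6, 9, 12, 15, 18]

Final answer: [6, 9, 12, 15, 18]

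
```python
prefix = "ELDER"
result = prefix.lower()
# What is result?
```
Trace:
  prefix='ELDER'
  prefix='ELDER', result='elder'

Final answer: 'elder'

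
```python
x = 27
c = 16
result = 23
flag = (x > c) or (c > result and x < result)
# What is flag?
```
Trace:
  x=27
  x=27, c=16
  x=27, c=16, result=23
  x=27, c=16, result=23, flag=True

Final answer: True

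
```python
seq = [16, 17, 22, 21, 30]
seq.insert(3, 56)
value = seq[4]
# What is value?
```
Trace:
  seq=[16, 17, 22, 21, 30]
  seq=[16, 17, 22, 56, 21, 30]
  seq=[16, 17, 22, 56, 21, 30], value=21

Final answer: 21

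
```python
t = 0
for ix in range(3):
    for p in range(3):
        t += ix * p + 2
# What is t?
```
Trace:
  t=0
  t=2, ix=0, p=0
  t=4, ix=0, p=1
  t=6, ix=0, p=2
  t=8, ix=1, p=0
  t=11, ix=1, p=1
  t=15, ix=1, p=2
  t=17, ix=2, p=0
  t=21, ix=2, p=1
  t=27, ix=2, p=2

Final answer: 27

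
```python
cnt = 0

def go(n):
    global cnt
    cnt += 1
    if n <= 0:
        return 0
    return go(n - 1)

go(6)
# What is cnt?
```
Call trace:
go(n=6)
  go(n=5)
    go(n=4)
      go(n=3)
        go(n=2)
          go(n=1)
            go(n=0)
            -> return 0
          -> return 0
        -> return 0
      -> return 0
    -> return 0
  -> return 0
-> return 0

cnt is incremented once per call. go is entered once for each n = 6, 5, 4, 3, 2, 1, 0 (the n <= 0 call returns without recursing), i.e. 6 + 1 calls.
cnt = 7

Final answer: 7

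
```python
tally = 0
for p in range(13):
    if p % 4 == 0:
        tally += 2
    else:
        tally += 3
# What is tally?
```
Trace:
  tally=0
  tally=2, p=0
  tally=5, p=1
  tally=8, p=2
  tally=11, p=3
  tally=13, p=4
  tally=16, p=5
  tally=19, p=6
  tally=22, p=7
  tally=24, p=8
  tally=27, p=9
  tally=30, p=10
  tally=33, p=11
  tally=35, p=12

Final answer: 35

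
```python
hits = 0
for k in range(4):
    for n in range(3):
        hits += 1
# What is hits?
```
Trace:
  hits=0
  hits=1, k=0, n=0
  hits=2, k=0, n=1
  hits=3, k=0, n=2
  hits=4, k=1, n=0
  hits=5, k=1, n=1
  hits=6, k=1, n=2
  hits=7, k=2, n=0
  hits=8, k=2, n=1
  hits=9, k=2, n=2
  hits=10, k=3, n=0
  hits=11, k=3, n=1
  hits=12, k=3, n=2

Final answer: 12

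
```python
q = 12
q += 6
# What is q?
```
Trace:
  q=12
  q=18

Final answer: 18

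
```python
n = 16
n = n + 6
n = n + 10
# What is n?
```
Trace:
  n=16
  n=22
  n=32

Final answer: 32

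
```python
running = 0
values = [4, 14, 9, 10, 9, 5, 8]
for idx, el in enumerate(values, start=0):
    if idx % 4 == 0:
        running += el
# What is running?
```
Trace:
  running=0
  running=4, idx=0, el=4
  running=4, idx=1, el=14
  running=4, idx=2, el=9
  running=4, idx=3, el=10
  running=13, idx=4, el=9
  running=13, idx=5, el=5
  running=13, idx=6, el=8

Final answer: 13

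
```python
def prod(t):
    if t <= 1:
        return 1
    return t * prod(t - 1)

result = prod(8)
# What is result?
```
Call trace:
prod(t=8)
  prod(t=7)
    prod(t=6)
      prod(t=5)
        prod(t=4)
          prod(t=3)
            prod(t=2)
              prod(t=1)
              -> return 1
            -> return 2
          -> return 6
        -> return 24
      -> return 120
    -> return 720
  -> return 5040
-> return 40320

Final answer: 40320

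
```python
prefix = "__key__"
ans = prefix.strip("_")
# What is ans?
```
Trace:
  prefix='__key__'
  prefix='__key__', ans='key'

Final answer: 'key'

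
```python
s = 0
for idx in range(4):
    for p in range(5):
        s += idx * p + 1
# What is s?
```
Trace:
  s=0
  s=1, idx=0, p=0
  s=2, idx=0, p=1
  s=3, idx=0, p=2
  s=4, idx=0, p=3
  s=5, idx=0, p=4
  s=6, idx=1, p=0
  s=8, idx=1, p=1
  s=11, idx=1, p=2
  s=15, idx=1, p=3
  s=20, idx=1, p=4
  s=21, idx=2, p=0
  s=24, idx=2, p=1
  s=29, idx=2, p=2
  s=36, idx=2, p=3
  s=45, idx=2, p=4
  s=46, idx=3, p=0
  s=50, idx=3, p=1
  s=57, idx=3, p=2
  s=67, idx=3, p=3
  s=80, idx=3, p=4

Final answer: 80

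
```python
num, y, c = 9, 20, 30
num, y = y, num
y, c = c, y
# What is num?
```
Trace:
  num=9, y=20, c=30
  num=20, y=9, c=30
  num=20, y=30, c=9

Final answer: 20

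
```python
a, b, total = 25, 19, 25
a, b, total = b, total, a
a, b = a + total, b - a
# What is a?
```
Trace:
  a=25, b=19, total=25
  a=19, b=25, total=25
  a=44, b=6, total=25

Final answer: 44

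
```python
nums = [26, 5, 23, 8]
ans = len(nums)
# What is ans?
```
Trace:
  nums=[26, 5, 23, 8]
  nums=[26, 5, 23, 8], ans=4

Final answer: 4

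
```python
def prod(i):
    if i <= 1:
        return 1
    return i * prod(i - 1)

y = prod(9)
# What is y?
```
Call trace:
prod(i=9)
  prod(i=8)
    prod(i=7)
      prod(i=6)
        prod(i=5)
          prod(i=4)
            prod(i=3)
              prod(i=2)
                prod(i=1)
                -> return 1
              -> return 2
            -> return 6
          -> return 24
        -> return 120
      -> return 720
    -> return 5040
  -> return 40320
-> return 362880

Final answer: 362880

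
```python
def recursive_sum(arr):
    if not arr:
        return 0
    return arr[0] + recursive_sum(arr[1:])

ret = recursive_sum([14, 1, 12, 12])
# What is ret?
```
Call trace:
recursive_sum(arr=[14, 1, 12, 12])
  recursive_sum(arr=[1, 12, 12])
    recursive_sum(arr=[12, 12])
      recursive_sum(arr=[12])
        recursive_sum(arr=[])
        -> return 0
      -> return 12
    -> return 24
  -> return 25
-> return 39

Final answer: 39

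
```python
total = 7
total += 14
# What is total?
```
Trace:
  total=7
  total=21

Final answer: 21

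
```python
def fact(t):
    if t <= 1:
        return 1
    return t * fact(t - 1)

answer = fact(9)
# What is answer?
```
Call trace:
fact(t=9)
  fact(t=8)
    fact(t=7)
      fact(t=6)
        fact(t=5)
          fact(t=4)
            fact(t=3)
              fact(t=2)
                fact(t=1)
                -> return 1
              -> return 2
            -> return 6
          -> return 24
        -> return 120
      -> return 720
    -> return 5040
  -> return 40320
-> return 362880

Final answer: 362880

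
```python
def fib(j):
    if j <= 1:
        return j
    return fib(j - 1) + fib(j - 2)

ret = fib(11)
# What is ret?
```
Call trace (a repeated sub-call is expanded the first time; later identical calls just restate its return value):
fib(j=11)
  fib(j=10)
    fib(j=9)
      fib(j=8)
        fib(j=7)
          fib(j=6)
            fib(j=5)
              fib(j=4)
                fib(j=3)
                  fib(j=2)
                    fib(j=1)
                    -> return 1
                    fib(j=0)
                    -> return 0
                  -> return 1
                  fib(j=1)
                  -> return 1
                -> return 2
                fib(j=2) -> return 1  (same call as traced above)
              -> return 3
              fib(j=3) -> return 2  (same call as traced above)
            -> return 5
            fib(j=4) -> return 3  (same call as traced above)
          -> return 8
          fib(j=5) -> return 5  (same call as traced above)
        -> return 13
        fib(j=6) -> return 8  (same call as traced above)
      -> return 21
      fib(j=7) -> return 13  (same call as traced above)
    -> return 34
    fib(j=8) -> return 21  (same call as traced above)
  -> return 55
  fib(j=9) -> return 34  (same call as traced above)
-> return 89

Final answer: 89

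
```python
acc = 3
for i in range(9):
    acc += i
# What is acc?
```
Trace:
  acc=3
  acc=3, i=0
  acc=4, i=1
  acc=6, i=2
  acc=9, i=3
  acc=13, i=4
  acc=18, i=5
  acc=24, i=6
  acc=31, i=7
  acc=39, i=8

Final answer: 39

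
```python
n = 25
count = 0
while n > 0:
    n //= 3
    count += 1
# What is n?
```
Trace:
  n=25
  n=25, count=0
  n=8, count=1
  n=2, count=2
  n=0, count=3

Final answer: 0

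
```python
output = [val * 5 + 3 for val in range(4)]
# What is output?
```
Trace:
  val=0
  val=1
  val=2
  val=3
  output=[3, 8, 13, 18]

Final answer: [3, 8, 13, 18]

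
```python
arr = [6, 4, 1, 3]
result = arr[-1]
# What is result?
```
Trace:
  arr=[6, 4, 1, 3]
  arr=[6, 4, 1, 3], result=3

Final answer: 3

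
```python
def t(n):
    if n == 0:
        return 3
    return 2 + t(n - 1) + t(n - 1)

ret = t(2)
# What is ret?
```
Call trace (a repeated sub-call is expanded the first time; later identical calls just restate its return value):
t(n=2)
  t(n=1)
    t(n=0)
    -> return 3
    t(n=0)
    -> return 3
  -> return 8
  t(n=1) -> return 8  (same call as traced above)
-> return 18

Final answer: 18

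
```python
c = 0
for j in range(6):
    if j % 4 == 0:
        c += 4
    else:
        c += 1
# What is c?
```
Trace:
  c=0
  c=4, j=0
  c=5, j=1
  c=6, j=2
  c=7, j=3
  c=11, j=4
  c=12, j=5

Final answer: 12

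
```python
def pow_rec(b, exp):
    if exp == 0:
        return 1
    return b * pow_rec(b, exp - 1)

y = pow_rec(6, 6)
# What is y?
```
Call trace:
pow_rec(b=6, exp=6)
  pow_rec(b=6, exp=5)
    pow_rec(b=6, exp=4)
      pow_rec(b=6, exp=3)
        pow_rec(b=6, exp=2)
          pow_rec(b=6, exp=1)
            pow_rec(b=6, exp=0)
            -> return 1
          -> return 6
        -> return 36
      -> return 216
    -> return 1296
  -> return 7776
-> return 46656

Final answer: 46656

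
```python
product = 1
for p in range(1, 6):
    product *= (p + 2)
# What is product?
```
Trace:
  product=1
  product=3, p=1
  product=12, p=2
  product=60, p=3
  product=360, p=4
  product=2520, p=5

Final answer: 2520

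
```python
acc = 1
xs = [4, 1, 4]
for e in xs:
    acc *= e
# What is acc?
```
Trace:
  acc=1
  acc=4, e=4
  acc=4, e=1
  acc=16, e=4

Final answer: 16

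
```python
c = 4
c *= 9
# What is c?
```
Trace:
  c=4
  c=36

Final answer: 36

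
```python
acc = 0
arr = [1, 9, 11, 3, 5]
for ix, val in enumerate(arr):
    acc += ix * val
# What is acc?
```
Trace:
  acc=0
  acc=0, ix=0, val=1
  acc=9, ix=1, val=9
  acc=31, ix=2, val=11
  acc=40, ix=3, val=3
  acc=60, ix=4, val=5

Final answer: 60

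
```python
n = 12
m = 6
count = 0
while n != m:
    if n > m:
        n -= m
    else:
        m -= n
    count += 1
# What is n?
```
Trace:
  n=12
  n=12, m=6
  n=12, m=6, count=0
  n=6, m=6, count=1

Final answer: 6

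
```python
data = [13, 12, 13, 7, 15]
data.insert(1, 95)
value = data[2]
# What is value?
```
Trace:
  data=[13, 12, 13, 7, 15]
  data=[13, 95, 12, 13, 7, 15]
  data=[13, 95, 12, 13, 7, 15], value=12

Final answer: 12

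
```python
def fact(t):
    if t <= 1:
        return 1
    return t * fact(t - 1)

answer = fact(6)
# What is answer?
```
Call trace:
fact(t=6)
  fact(t=5)
    fact(t=4)
      fact(t=3)
        fact(t=2)
          fact(t=1)
          -> return 1
        -> return 2
      -> return 6
    -> return 24
  -> return 120
-> return 720

Final answer: 720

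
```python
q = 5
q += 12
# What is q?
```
Trace:
  q=5
  q=17

Final answer: 17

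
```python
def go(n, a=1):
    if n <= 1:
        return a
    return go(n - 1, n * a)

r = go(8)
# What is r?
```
Call trace:
go(n=8, a=1)
  go(n=7, a=8)
    go(n=6, a=56)
      go(n=5, a=336)
        go(n=4, a=1680)
          go(n=3, a=6720)
            go(n=2, a=20160)
              go(n=1, a=40320)
              -> return 40320
            -> return 40320
          -> return 40320
        -> return 40320
      -> return 40320
    -> return 40320
  -> return 40320
-> return 40320

Final answer: 40320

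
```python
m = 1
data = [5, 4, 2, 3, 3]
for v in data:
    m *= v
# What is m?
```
Trace:
  m=1
  m=5, v=5
  m=20, v=4
  m=40, v=2
  m=120, v=3
  m=360, v=3

Final answer: 360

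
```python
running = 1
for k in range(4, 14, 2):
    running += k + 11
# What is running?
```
Trace:
  running=1
  running=16, k=4
  running=33, k=6
  running=52, k=8
  running=73, k=10
  running=96, k=12

Final answer: 96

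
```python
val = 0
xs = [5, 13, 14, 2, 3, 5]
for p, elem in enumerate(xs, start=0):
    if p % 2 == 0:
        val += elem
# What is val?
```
Trace:
  val=0
  val=5, p=0, elem=5
  val=5, p=1, elem=13
  val=19, p=2, elem=14
  val=19, p=3, elem=2
  val=22, p=4, elem=3
  val=22, p=5, elem=5

Final answer: 22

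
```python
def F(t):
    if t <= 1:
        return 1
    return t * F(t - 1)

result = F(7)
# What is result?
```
Call trace:
F(t=7)
  F(t=6)
    F(t=5)
      F(t=4)
        F(t=3)
          F(t=2)
            F(t=1)
            -> return 1
          -> return 2
        -> return 6
      -> return 24
    -> return 120
  -> return 720
-> return 5040

Final answer: 5040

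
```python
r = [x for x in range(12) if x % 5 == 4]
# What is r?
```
Trace:
  x=0
  x=1
  x=2
  x=3
  x=4
  x=5
  x=6
  x=7
  x=8
  x=9
  x=10
  x=11
  r=[4, 9]

Final answer: [4, 9]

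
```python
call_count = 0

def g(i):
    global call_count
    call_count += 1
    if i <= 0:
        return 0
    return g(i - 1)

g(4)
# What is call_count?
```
Call trace:
g(i=4)
  g(i=3)
    g(i=2)
      g(i=1)
        g(i=0)
        -> return 0
      -> return 0
    -> return 0
  -> return 0
-> return 0

call_count is incremented once per call. g is entered once for each i = 4, 3, 2, 1, 0 (the i <= 0 call returns without recursing), i.e. 4 + 1 calls.
call_count = 5

Final answer: 5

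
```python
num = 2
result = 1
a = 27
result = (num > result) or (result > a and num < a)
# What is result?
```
Trace:
  num=2
  num=2, result=1
  num=2, result=1, a=27
  num=2, result=True, a=27

Final answer: True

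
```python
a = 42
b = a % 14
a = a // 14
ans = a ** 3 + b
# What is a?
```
Trace:
  a=42
  a=42, b=0
  a=3, b=0
  a=3, b=0, ans=27

Final answer: 3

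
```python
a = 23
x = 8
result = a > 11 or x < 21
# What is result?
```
Trace:
  a=23
  a=23, x=8
  a=23, x=8, result=True

Final answer: True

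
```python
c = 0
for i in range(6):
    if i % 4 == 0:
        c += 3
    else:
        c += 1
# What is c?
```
Trace:
  c=0
  c=3, i=0
  c=4, i=1
  c=5, i=2
  c=6, i=3
  c=9, i=4
  c=10, i=5

Final answer: 10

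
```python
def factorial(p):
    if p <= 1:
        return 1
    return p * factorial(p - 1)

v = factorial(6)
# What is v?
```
Call trace:
factorial(p=6)
  factorial(p=5)
    factorial(p=4)
      factorial(p=3)
        factorial(p=2)
          factorial(p=1)
          -> return 1
        -> return 2
      -> return 6
    -> return 24
  -> return 120
-> return 720

Final answer: 720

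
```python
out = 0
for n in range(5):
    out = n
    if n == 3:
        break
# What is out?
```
Trace:
  out=0
  out=0, n=0
  out=1, n=1
  out=2, n=2
  out=3, n=3

Final answer: 3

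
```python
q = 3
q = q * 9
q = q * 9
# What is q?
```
Trace:
  q=3
  q=27
  q=243

Final answer: 243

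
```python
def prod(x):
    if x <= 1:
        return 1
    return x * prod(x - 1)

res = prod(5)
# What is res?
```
Call trace:
prod(x=5)
  prod(x=4)
    prod(x=3)
      prod(x=2)
        prod(x=1)
        -> return 1
      -> return 2
    -> return 6
  -> return 24
-> return 120

Final answer: 120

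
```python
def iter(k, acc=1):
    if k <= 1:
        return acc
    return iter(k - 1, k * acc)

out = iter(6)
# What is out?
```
Call trace:
iter(k=6, acc=1)
  iter(k=5, acc=6)
    iter(k=4, acc=30)
      iter(k=3, acc=120)
        iter(k=2, acc=360)
          iter(k=1, acc=720)
          -> return 720
        -> return 720
      -> return 720
    -> return 720
  -> return 720
-> return 720

Final answer: 720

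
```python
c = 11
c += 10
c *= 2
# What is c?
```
Trace:
  c=11
  c=21
  c=42

Final answer: 42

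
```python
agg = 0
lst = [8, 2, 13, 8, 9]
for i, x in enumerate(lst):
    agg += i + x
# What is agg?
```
Trace:
  agg=0
  agg=8, i=0, x=8
  agg=11, i=1, x=2
  agg=26, i=2, x=13
  agg=37, i=3, x=8
  agg=50, i=4, x=9

Final answer: 50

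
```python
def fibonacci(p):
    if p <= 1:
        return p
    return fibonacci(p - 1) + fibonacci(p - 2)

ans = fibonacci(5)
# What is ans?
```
Call trace (a repeated sub-call is expanded the first time; later identical calls just restate its return value):
fibonacci(p=5)
  fibonacci(p=4)
    fibonacci(p=3)
      fibonacci(p=2)
        fibonacci(p=1)
        -> return 1
        fibonacci(p=0)
        -> return 0
      -> return 1
      fibonacci(p=1)
      -> return 1
    -> return 2
    fibonacci(p=2) -> return 1  (same call as traced above)
  -> return 3
  fibonacci(p=3) -> return 2  (same call as traced above)
-> return 5

Final answer: 5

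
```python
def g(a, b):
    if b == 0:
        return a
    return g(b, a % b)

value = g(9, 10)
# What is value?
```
Call trace:
g(a=9, b=10)
  g(a=10, b=9)
    g(a=9, b=1)
      g(a=1, b=0)
      -> return 1
    -> return 1
  -> return 1
-> return 1

Final answer: 1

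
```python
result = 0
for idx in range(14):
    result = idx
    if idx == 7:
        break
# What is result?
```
Trace:
  result=0
  result=0, idx=0
  result=1, idx=1
  result=2, idx=2
  result=3, idx=3
  result=4, idx=4
  result=5, idx=5
  result=6, idx=6
  result=7, idx=7

Final answer: 7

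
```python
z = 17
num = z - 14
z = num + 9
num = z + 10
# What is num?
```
Trace:
  z=17
  z=17, num=3
  z=12, num=3
  z=12, num=22

Final answer: 22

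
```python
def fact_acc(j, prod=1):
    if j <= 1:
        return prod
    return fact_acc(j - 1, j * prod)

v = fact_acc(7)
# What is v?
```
Call trace:
fact_acc(j=7, prod=1)
  fact_acc(j=6, prod=7)
    fact_acc(j=5, prod=42)
      fact_acc(j=4, prod=210)
        fact_acc(j=3, prod=840)
          fact_acc(j=2, prod=2520)
            fact_acc(j=1, prod=5040)
            -> return 5040
          -> return 5040
        -> return 5040
      -> return 5040
    -> return 5040
  -> return 5040
-> return 5040

Final answer: 5040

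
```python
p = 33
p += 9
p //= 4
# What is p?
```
Trace:
  p=33
  p=42
  p=10

Final answer: 10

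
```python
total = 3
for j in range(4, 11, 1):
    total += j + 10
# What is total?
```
Trace:
  total=3
  total=17, j=4
  total=32, j=5
  total=48, j=6
  total=65, j=7
  total=83, j=8
  total=102, j=9
  total=122, j=10

Final answer: 122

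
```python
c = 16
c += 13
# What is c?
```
Trace:
  c=16
  c=29

Final answer: 29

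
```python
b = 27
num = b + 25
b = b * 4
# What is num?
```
Trace:
  b=27
  b=27, num=52
  b=108, num=52

Final answer: 52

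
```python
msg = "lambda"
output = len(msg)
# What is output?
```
Trace:
  msg='lambda'
  msg='lambda', output=6

Final answer: 6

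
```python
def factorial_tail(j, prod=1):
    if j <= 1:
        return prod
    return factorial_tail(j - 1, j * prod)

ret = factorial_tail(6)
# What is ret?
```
Call trace:
factorial_tail(j=6, prod=1)
  factorial_tail(j=5, prod=6)
    factorial_tail(j=4, prod=30)
      factorial_tail(j=3, prod=120)
        factorial_tail(j=2, prod=360)
          factorial_tail(j=1, prod=720)
          -> return 720
        -> return 720
      -> return 720
    -> return 720
  -> return 720
-> return 720

Final answer: 720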